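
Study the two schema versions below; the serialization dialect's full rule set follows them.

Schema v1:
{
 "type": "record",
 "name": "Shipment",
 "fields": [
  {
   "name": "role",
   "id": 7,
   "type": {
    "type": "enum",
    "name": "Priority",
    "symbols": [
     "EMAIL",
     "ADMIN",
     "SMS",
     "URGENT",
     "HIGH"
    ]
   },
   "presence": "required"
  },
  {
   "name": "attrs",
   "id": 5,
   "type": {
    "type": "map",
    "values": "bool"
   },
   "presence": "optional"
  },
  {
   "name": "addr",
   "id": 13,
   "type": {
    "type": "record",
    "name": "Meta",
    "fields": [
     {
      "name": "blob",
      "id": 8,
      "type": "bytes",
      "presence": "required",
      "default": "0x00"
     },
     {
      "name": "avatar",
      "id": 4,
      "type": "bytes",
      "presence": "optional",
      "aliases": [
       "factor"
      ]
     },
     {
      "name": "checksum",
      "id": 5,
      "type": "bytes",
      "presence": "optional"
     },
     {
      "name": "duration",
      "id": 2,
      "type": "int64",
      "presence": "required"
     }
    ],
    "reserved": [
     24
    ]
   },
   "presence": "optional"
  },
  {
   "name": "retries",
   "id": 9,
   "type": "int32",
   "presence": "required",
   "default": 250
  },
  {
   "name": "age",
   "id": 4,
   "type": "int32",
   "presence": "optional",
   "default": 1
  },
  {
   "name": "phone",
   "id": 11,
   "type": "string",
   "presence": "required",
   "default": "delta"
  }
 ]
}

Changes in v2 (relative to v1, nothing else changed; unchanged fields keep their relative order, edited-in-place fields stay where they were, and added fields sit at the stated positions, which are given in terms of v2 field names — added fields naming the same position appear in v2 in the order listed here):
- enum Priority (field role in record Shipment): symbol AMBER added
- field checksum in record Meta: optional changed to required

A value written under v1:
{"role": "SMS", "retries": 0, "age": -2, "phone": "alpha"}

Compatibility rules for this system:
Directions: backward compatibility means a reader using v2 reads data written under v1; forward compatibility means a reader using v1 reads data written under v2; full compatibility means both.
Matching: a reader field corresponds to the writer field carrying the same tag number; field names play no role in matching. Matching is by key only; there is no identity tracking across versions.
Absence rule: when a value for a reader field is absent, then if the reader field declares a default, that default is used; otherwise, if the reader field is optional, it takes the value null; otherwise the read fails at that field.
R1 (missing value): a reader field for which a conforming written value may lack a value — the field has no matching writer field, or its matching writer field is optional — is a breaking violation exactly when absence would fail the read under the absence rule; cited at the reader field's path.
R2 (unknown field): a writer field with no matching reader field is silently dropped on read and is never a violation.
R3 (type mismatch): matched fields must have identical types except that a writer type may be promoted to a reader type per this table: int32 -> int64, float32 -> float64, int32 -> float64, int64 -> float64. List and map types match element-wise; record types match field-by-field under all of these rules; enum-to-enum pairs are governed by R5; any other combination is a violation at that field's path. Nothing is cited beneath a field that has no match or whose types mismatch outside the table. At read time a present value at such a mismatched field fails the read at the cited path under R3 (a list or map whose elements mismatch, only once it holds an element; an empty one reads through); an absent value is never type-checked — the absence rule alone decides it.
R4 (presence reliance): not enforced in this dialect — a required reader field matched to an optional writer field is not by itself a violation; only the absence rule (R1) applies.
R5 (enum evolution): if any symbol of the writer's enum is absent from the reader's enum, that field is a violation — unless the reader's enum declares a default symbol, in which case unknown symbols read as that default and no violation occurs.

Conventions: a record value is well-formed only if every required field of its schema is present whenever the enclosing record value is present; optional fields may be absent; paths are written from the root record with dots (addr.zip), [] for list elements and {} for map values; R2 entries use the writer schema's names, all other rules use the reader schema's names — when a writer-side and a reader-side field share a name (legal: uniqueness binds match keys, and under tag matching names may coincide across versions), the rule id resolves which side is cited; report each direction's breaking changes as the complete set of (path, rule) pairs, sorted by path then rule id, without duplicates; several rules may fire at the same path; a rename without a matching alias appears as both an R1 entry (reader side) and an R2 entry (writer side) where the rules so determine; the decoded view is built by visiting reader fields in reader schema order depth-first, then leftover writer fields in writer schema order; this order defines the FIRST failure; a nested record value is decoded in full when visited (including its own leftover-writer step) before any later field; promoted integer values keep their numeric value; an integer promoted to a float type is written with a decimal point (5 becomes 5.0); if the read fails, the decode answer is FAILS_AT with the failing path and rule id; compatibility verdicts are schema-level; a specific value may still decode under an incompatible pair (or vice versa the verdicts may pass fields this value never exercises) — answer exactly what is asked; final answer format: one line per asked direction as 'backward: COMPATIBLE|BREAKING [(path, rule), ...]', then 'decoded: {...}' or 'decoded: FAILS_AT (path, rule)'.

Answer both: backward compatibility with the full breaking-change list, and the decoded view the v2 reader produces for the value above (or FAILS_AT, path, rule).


backward: BREAKING [(addr.checksum, R1)]; decoded: {"role": "SMS", "attrs": null, "addr": null, "retries": 0, "age": -2, "phone": "alpha"}

in Shipment below, arrows point writer -> reader
backward on Shipment — v2 reading data written by v1:
  role: paired with writer role (Priority -> Priority; writer required)
  attrs: paired with writer attrs (map<string, bool> -> map<string, bool>; writer optional)
  addr: paired with writer addr (Meta -> Meta; writer optional)
  retries: paired with writer retries (int32 -> int32; writer required)
  age: paired with writer age (int32 -> int32; writer optional)
  phone: paired with writer phone (string -> string; writer required)
  addr.blob: paired with writer addr.blob (bytes -> bytes; writer required)
  addr.avatar: paired with writer addr.avatar (bytes -> bytes; writer optional)
  addr.checksum: paired with writer addr.checksum (bytes -> bytes; writer optional)
  addr.duration: paired with writer addr.duration (int64 -> int64; writer required)
  R1 fires at addr.checksum
  backward on Shipment therefore BREAKING (1)
decode (reader v2):
  role := "SMS"
  attrs := null (not supplied -> null)
  addr := null (not supplied -> null)
  retries := 0
  age := -2
  phone := "alpha"
  => decoded: {"role": "SMS", "attrs": null, "addr": null, "retries": 0, "age": -2, "phone": "alpha"}
remaining Shipment differences; none change what is asked:
  enum Priority (field role in record Shipment): symbol AMBER added -> matters only for Shipment's forward compatibility — outside the asked direction


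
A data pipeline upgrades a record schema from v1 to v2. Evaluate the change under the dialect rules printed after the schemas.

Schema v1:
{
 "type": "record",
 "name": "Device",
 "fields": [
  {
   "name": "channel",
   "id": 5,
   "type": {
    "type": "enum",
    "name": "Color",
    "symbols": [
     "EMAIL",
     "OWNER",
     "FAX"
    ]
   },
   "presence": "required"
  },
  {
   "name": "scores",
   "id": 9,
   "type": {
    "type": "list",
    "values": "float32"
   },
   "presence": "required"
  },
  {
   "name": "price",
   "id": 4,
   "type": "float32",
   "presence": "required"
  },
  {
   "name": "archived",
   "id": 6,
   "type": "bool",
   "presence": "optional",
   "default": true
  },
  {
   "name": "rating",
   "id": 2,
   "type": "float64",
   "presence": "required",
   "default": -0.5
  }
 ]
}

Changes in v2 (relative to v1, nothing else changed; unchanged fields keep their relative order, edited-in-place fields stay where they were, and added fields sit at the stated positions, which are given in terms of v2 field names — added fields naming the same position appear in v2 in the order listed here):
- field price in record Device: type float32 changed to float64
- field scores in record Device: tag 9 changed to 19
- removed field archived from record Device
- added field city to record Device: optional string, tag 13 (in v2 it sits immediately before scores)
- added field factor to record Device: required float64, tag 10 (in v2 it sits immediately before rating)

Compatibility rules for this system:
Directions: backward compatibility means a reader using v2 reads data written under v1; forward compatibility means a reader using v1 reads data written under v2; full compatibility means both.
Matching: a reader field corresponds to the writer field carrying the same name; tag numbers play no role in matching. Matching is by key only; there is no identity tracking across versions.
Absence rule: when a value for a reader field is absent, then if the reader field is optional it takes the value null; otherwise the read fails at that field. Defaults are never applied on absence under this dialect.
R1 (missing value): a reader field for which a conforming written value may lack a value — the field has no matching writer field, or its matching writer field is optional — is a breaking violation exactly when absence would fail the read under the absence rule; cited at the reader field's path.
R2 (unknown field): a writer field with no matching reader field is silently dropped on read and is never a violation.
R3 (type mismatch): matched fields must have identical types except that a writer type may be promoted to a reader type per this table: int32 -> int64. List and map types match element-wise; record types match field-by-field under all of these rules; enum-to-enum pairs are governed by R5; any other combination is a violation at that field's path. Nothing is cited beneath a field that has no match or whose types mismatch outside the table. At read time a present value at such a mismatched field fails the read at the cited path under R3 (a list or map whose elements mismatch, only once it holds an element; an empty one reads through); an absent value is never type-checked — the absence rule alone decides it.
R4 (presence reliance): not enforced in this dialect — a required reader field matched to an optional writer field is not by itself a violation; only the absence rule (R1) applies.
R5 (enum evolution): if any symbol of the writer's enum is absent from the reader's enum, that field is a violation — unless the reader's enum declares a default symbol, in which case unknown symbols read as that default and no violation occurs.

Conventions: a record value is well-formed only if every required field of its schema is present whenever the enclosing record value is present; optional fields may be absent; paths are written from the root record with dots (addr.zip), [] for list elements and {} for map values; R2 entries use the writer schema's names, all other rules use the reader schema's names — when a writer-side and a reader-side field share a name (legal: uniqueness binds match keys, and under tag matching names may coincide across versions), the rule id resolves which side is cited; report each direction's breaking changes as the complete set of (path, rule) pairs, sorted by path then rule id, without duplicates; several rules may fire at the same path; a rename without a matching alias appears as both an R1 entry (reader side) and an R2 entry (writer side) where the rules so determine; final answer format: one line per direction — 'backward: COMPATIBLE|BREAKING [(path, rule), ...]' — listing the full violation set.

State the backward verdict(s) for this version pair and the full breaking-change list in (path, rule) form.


each type pair in Device: writer, then reader
backward pass over Device, reader schema v2, writer schema v1:
  Color -> Color, writer required: channel aligns to channel
  no writer field matches reader city
  list<float32> -> list<float32>, writer required: scores aligns to scores
  float32 -> float64, writer required: price aligns to price
  no writer field matches reader factor
  float64 -> float64, writer required: rating aligns to rating
  leftover writer field: archived
  breaking: (factor, R1)
  breaking: (price, R3)
  => 2 violation(s): backward is BREAKING for Device
ruling out the remaining Device differences:
  field scores in record Device: tag 9 changed to 19 -> fires no rule on Device, leaving the asked answer as it is
  removed field archived from record Device -> fires no rule on Device, leaving the asked answer as it is
  added field city to record Device: optional string, tag 13 (in v2 it sits immediately before scores) -> fires no rule on Device, leaving the asked answer as it is

backward: BREAKING [(factor, R1), (price, R3)]


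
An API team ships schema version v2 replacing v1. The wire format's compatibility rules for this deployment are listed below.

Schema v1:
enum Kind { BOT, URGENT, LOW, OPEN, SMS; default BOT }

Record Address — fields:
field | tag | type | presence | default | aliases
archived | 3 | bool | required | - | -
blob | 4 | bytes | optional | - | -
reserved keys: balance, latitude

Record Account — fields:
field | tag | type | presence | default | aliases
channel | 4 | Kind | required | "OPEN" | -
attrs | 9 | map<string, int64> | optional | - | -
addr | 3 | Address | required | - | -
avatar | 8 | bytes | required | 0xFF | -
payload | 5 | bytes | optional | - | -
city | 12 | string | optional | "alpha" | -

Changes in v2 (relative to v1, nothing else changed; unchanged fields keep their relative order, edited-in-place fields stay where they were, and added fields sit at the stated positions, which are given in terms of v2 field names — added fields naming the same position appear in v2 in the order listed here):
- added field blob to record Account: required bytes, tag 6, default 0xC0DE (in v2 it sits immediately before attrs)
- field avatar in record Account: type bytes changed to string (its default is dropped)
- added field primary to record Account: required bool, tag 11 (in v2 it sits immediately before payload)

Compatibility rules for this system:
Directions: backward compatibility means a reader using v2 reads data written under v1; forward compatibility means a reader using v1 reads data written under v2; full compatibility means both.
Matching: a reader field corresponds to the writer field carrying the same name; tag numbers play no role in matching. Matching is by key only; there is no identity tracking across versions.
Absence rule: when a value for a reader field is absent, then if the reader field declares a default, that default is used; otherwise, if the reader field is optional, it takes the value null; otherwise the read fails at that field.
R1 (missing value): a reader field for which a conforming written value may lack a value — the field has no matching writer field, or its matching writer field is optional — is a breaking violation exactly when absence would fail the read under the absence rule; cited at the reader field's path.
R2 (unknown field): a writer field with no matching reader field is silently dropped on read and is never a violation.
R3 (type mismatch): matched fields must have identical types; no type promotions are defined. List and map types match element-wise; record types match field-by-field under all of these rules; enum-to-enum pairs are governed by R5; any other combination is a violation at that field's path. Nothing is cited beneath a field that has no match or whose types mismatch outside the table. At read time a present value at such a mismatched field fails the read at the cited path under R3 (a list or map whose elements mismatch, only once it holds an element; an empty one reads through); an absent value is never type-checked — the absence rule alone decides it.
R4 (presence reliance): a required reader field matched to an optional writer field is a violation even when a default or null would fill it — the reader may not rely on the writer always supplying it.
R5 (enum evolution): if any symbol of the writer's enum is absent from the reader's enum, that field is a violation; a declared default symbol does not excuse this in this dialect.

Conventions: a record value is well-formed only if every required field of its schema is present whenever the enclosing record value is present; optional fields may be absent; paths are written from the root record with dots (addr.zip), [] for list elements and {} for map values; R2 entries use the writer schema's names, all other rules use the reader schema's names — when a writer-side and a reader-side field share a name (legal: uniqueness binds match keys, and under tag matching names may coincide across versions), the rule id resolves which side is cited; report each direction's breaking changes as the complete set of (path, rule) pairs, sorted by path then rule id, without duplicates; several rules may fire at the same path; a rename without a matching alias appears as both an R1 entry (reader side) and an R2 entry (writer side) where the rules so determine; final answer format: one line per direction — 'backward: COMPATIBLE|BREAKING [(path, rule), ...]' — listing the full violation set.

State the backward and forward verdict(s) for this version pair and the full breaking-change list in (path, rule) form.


arrows below run writer -> reader for Account
checking backward for Account: reader v2 against writer v1:
  writer required, Kind -> Kind: reader channel maps from writer channel
  blob has no writer counterpart
  writer optional, map<string, int64> -> map<string, int64>: reader attrs maps from writer attrs
  writer required, Address -> Address: reader addr maps from writer addr
  writer required, bytes -> string: reader avatar maps from writer avatar
  primary has no writer counterpart
  writer optional, bytes -> bytes: reader payload maps from writer payload
  writer optional, string -> string: reader city maps from writer city
  writer required, bool -> bool: reader addr.archived maps from writer addr.archived
  writer optional, bytes -> bytes: reader addr.blob maps from writer addr.blob
  breaking: (avatar, R3)
  breaking: (primary, R1)
  backward on Account therefore BREAKING (2)
checking forward for Account: reader v1 against writer v2:
  writer required, Kind -> Kind: reader channel maps from writer channel
  writer optional, map<string, int64> -> map<string, int64>: reader attrs maps from writer attrs
  writer required, Address -> Address: reader addr maps from writer addr
  writer required, string -> bytes: reader avatar maps from writer avatar
  writer optional, bytes -> bytes: reader payload maps from writer payload
  writer optional, string -> string: reader city maps from writer city
  writer field blob has no reader counterpart
  writer field primary has no reader counterpart
  writer required, bool -> bool: reader addr.archived maps from writer addr.archived
  writer optional, bytes -> bytes: reader addr.blob maps from writer addr.blob
  breaking: (avatar, R3)
  forward on Account therefore BREAKING (1)

backward: BREAKING [(avatar, R3), (primary, R1)]; forward: BREAKING [(avatar, R3)]


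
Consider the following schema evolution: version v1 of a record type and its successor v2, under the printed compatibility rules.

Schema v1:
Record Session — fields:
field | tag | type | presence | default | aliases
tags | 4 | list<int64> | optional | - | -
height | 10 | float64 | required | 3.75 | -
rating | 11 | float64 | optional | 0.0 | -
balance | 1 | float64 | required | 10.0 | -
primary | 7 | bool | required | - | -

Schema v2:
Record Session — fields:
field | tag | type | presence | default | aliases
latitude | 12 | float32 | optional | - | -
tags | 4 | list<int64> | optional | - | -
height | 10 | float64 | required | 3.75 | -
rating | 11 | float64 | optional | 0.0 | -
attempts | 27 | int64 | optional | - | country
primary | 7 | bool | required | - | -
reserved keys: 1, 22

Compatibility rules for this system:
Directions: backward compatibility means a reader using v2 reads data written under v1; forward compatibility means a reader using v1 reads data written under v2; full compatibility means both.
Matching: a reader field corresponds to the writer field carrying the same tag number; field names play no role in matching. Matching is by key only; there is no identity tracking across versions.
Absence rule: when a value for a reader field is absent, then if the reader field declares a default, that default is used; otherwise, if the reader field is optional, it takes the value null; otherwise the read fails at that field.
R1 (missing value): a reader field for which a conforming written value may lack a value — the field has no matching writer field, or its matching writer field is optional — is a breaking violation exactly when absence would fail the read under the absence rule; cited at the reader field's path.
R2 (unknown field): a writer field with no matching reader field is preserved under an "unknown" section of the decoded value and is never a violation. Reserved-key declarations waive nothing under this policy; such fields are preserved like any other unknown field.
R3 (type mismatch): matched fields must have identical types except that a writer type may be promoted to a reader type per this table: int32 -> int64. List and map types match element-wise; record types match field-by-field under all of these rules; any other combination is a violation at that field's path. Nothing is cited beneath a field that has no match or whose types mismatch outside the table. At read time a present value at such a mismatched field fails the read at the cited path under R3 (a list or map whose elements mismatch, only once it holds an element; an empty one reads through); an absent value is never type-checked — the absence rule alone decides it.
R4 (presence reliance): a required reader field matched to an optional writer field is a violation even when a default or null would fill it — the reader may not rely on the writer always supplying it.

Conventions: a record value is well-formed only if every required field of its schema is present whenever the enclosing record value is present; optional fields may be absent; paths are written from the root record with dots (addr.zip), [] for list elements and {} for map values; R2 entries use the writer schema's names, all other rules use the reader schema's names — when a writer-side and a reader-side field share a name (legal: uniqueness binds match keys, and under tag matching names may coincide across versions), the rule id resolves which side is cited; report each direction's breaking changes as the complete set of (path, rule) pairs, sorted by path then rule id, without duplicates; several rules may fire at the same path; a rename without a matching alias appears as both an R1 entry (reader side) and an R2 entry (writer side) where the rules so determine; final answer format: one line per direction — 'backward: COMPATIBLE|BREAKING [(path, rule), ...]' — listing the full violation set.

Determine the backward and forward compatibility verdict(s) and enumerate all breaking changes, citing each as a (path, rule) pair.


in Session below, arrows point writer -> reader
checking backward for Session: reader v2 against writer v1:
  latitude: no writer match
  tags: list<int64> -> list<int64>, writer optional; from tags
  height: float64 -> float64, writer required; from height
  rating: float64 -> float64, writer optional; from rating
  attempts: no writer match
  primary: bool -> bool, writer required; from primary
  writer balance: unknown to reader
  => backward: COMPATIBLE
checking forward for Session: reader v1 against writer v2:
  tags: list<int64> -> list<int64>, writer optional; from tags
  height: float64 -> float64, writer required; from height
  rating: float64 -> float64, writer optional; from rating
  balance: no writer match
  primary: bool -> bool, writer required; from primary
  writer latitude: unknown to reader
  writer attempts: unknown to reader
  => forward: COMPATIBLE

backward: COMPATIBLE []; forward: COMPATIBLE []


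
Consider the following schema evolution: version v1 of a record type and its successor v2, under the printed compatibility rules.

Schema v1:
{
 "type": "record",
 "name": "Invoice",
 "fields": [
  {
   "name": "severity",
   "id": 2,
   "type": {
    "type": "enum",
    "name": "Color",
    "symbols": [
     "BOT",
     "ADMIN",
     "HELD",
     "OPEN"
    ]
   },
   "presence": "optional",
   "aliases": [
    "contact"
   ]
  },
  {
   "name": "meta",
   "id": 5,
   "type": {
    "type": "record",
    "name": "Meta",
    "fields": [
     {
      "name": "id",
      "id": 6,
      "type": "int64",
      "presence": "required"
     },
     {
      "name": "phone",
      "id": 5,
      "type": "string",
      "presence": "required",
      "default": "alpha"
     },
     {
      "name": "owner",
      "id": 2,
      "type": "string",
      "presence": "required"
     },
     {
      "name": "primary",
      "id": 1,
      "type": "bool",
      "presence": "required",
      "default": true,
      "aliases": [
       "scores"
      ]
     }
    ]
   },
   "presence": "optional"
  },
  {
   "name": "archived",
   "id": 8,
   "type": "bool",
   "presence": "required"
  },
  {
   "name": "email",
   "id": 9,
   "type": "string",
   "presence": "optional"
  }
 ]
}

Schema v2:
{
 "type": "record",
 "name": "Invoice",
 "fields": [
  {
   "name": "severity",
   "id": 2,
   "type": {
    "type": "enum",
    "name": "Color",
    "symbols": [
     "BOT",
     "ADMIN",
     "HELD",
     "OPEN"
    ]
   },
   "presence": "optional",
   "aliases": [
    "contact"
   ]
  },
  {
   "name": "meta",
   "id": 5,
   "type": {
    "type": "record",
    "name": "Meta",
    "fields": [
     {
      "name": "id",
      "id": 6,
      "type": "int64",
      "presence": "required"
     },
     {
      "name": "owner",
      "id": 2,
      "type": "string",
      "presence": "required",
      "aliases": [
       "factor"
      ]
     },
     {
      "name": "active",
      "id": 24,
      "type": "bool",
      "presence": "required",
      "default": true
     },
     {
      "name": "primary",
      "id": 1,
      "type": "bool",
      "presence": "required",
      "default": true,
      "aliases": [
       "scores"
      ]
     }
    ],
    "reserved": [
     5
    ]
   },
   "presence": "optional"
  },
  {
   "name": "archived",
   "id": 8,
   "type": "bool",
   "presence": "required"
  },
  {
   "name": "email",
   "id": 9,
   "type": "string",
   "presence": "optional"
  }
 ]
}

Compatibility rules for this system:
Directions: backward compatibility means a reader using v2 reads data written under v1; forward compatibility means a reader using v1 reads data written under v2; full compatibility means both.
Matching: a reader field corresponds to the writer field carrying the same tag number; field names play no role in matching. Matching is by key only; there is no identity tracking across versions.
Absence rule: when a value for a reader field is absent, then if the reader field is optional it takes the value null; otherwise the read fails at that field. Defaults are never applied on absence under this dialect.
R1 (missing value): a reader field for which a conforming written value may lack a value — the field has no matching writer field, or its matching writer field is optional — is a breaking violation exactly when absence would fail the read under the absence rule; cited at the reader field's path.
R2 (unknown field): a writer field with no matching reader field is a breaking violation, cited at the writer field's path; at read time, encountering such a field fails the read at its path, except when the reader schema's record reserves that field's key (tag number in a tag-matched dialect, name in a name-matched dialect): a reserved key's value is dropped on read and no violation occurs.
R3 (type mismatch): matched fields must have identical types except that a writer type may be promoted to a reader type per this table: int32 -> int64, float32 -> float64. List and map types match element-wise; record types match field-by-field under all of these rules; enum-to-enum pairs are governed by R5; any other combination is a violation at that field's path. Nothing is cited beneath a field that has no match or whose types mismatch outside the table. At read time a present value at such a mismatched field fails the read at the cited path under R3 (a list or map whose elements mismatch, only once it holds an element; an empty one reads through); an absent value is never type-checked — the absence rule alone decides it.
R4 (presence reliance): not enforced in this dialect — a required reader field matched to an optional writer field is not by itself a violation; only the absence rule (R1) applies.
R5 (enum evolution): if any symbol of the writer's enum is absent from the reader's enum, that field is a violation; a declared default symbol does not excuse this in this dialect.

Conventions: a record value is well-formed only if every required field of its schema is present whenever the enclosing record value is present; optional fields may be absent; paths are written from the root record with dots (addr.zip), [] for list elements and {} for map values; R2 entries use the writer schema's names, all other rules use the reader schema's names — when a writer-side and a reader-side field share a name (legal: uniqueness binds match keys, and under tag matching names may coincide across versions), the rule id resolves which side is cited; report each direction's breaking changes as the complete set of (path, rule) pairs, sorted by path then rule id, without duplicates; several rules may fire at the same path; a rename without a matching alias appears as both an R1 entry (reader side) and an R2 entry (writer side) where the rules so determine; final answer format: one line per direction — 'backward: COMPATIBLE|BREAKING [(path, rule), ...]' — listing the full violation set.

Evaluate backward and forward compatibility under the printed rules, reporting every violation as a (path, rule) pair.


the writer's type comes first in each Invoice pair
backward on Invoice — v2 reading data written by v1:
  writer optional, Color -> Color: reader severity maps from writer severity
  writer optional, Meta -> Meta: reader meta maps from writer meta
  writer required, bool -> bool: reader archived maps from writer archived
  writer optional, string -> string: reader email maps from writer email
  writer required, int64 -> int64: reader meta.id maps from writer meta.id
  writer required, string -> string: reader meta.owner maps from writer meta.owner
  meta.active: no writer-side match
  writer required, bool -> bool: reader meta.primary maps from writer meta.primary
  writer field meta.phone has no reader counterpart
  R1 fires at meta.active
  => backward verdict for Invoice: BREAKING, 1 violation(s)
forward on Invoice — v1 reading data written by v2:
  writer optional, Color -> Color: reader severity maps from writer severity
  writer optional, Meta -> Meta: reader meta maps from writer meta
  writer required, bool -> bool: reader archived maps from writer archived
  writer optional, string -> string: reader email maps from writer email
  writer required, int64 -> int64: reader meta.id maps from writer meta.id
  meta.phone: no writer-side match
  writer required, string -> string: reader meta.owner maps from writer meta.owner
  writer required, bool -> bool: reader meta.primary maps from writer meta.primary
  writer field meta.active has no reader counterpart
  R2 fires at meta.active
  R1 fires at meta.phone
  => forward verdict for Invoice: BREAKING, 2 violation(s)

backward: BREAKING [(meta.active, R1)]; forward: BREAKING [(meta.active, R2), (meta.phone, R1)]


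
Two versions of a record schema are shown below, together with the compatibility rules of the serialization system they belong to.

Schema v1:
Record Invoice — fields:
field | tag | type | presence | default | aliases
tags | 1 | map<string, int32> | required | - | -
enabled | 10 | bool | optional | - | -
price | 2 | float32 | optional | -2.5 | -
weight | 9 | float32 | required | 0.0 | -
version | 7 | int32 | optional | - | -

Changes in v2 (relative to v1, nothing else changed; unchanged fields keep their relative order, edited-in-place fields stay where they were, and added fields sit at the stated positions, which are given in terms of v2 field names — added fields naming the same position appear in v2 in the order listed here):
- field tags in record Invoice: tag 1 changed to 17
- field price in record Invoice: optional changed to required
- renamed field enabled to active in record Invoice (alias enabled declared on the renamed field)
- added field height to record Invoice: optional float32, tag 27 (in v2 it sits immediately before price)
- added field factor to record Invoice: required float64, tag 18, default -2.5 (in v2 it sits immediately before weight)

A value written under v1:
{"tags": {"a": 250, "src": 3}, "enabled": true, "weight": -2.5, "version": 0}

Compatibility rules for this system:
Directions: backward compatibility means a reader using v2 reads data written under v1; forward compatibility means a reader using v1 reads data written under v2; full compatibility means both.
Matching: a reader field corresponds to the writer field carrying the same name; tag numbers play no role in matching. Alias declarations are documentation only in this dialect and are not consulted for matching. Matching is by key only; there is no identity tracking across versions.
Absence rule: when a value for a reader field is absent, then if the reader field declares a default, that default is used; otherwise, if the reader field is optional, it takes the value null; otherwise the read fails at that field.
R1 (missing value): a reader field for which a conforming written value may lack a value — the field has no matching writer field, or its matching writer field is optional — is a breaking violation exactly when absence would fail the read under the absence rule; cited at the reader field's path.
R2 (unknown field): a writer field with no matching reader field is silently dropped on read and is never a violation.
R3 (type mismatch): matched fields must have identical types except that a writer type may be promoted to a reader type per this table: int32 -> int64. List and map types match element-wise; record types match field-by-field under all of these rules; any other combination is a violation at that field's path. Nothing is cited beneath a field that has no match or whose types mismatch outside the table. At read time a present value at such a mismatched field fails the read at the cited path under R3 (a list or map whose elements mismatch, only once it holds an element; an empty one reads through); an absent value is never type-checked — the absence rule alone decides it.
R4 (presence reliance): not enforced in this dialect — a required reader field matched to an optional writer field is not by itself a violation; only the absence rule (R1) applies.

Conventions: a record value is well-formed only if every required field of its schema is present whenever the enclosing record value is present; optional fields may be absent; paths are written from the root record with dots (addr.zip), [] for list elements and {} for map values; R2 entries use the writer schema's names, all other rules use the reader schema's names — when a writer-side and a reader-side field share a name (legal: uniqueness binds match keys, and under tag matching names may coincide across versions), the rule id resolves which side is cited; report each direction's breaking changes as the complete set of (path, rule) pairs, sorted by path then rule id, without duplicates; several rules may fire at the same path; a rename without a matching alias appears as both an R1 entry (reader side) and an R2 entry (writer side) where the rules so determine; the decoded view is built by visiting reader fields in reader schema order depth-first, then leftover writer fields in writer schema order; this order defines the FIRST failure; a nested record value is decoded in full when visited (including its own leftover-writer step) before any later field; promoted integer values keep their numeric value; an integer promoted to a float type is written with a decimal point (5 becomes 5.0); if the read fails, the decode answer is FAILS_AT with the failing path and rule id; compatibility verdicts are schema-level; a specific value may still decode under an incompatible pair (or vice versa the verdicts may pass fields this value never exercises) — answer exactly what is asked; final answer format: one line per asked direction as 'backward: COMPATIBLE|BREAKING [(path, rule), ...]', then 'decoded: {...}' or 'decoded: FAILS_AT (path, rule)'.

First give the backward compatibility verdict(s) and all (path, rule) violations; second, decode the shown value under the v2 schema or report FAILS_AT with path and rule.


backward: COMPATIBLE []; decoded: {"tags": {"a": 250, "src": 3}, "active": null, "height": null, "price": -2.5, "factor": -2.5, "weight": -2.5, "version": 0}

each type pair in Invoice: writer, then reader
backward pass over Invoice, reader schema v2, writer schema v1:
  writer required, map<string, int32> -> map<string, int32>: reader tags maps from writer tags
  active: no writer-side match
  height: no writer-side match
  writer optional, float32 -> float32: reader price maps from writer price
  factor: no writer-side match
  writer required, float32 -> float32: reader weight maps from writer weight
  writer optional, int32 -> int32: reader version maps from writer version
  leftover writer field: enabled
  => backward: COMPATIBLE
decode walk for Invoice under reader schema v2:
  tags := {"a": 250, "src": 3}
  active := null (missing; optional => null)
  height := null (missing; optional => null)
  price := -2.5 (missing; default applied)
  factor := -2.5 (missing; default applied)
  weight := -2.5
  version := 0
  writer enabled: no reader field; dropped
  => decoded: {"tags": {"a": 250, "src": 3}, "active": null, "height": null, "price": -2.5, "factor": -2.5, "weight": -2.5, "version": 0}
the rest of the Invoice diff is inert for this question:
  field tags in record Invoice: tag 1 changed to 17 -> no rule fires on it in Invoice's dialect; the asked verdict holds
  field price in record Invoice: optional changed to required -> no rule fires on it in Invoice's dialect; the asked verdict holds


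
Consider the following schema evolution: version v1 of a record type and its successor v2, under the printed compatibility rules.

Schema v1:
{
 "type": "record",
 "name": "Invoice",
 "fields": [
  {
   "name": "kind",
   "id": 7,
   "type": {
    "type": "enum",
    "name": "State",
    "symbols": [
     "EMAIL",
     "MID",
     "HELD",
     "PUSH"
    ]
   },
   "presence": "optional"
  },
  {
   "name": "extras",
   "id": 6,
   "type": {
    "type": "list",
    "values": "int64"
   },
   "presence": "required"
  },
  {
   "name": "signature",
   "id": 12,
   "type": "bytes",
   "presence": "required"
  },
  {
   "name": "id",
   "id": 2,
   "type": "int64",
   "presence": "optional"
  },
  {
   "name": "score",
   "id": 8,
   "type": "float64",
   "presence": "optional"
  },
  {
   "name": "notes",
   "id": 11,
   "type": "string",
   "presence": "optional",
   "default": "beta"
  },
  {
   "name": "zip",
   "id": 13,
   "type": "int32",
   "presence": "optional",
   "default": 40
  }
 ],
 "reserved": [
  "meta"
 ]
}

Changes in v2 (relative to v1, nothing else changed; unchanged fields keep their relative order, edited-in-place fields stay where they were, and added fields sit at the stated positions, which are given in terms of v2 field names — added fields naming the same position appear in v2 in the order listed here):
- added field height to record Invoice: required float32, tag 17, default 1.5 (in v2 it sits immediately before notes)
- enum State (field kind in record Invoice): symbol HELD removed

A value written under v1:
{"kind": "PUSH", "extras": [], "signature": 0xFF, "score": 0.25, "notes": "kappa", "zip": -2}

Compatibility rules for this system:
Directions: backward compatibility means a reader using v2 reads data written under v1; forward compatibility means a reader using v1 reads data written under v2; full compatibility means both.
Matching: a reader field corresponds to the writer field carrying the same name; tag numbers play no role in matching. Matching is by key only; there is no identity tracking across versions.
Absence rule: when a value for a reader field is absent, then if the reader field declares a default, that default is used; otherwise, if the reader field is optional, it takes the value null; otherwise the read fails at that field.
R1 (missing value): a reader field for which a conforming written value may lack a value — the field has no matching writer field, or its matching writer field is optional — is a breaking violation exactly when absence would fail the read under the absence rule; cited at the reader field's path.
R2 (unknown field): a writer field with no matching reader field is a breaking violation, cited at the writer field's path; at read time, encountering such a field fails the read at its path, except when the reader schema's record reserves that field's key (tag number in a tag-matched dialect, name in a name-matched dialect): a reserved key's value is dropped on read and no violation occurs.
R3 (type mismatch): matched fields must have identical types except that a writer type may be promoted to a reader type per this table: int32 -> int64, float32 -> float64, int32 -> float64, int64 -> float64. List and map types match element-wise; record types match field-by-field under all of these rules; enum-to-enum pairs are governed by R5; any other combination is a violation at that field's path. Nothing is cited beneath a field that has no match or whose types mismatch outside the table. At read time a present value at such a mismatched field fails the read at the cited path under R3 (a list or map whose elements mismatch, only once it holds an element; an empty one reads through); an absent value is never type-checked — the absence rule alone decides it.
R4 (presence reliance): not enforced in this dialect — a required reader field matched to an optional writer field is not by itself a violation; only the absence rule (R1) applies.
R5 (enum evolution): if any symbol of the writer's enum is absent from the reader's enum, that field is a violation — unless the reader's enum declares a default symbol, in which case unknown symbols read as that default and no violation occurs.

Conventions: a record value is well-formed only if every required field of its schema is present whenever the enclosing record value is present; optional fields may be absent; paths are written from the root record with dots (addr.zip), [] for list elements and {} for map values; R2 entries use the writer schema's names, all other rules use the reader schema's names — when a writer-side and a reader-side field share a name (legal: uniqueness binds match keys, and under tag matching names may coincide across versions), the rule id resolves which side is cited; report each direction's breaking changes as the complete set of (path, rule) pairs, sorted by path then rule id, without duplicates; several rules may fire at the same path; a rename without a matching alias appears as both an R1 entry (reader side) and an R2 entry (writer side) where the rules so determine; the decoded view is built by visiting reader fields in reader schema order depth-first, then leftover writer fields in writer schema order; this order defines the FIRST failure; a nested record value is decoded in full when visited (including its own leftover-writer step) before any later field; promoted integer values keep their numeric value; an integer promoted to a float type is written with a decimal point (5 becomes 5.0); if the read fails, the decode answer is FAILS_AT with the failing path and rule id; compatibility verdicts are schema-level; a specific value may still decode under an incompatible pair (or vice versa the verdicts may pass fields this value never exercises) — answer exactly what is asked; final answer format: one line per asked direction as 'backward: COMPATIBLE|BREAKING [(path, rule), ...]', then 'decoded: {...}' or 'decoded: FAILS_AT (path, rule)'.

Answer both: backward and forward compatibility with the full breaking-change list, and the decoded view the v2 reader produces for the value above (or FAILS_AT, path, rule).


backward: BREAKING [(kind, R5)]; forward: BREAKING [(height, R2)]; decoded: {"kind": "PUSH", "extras": [], "signature": 0xFF, "id": null, "score": 0.25, "height": 1.5, "notes": "kappa", "zip": -2}

the writer's type comes first in each Invoice pair
backward pass over Invoice, reader schema v2, writer schema v1:
  kind <- kind (State -> State, writer optional)
  extras <- extras (list<int64> -> list<int64>, writer required)
  signature <- signature (bytes -> bytes, writer required)
  id <- id (int64 -> int64, writer optional)
  score <- score (float64 -> float64, writer optional)
  no writer field matches reader height
  notes <- notes (string -> string, writer optional)
  zip <- zip (int32 -> int32, writer optional)
  breaking: (kind, R5)
  => backward verdict for Invoice: BREAKING, 1 violation(s)
forward pass over Invoice, reader schema v1, writer schema v2:
  kind <- kind (State -> State, writer optional)
  extras <- extras (list<int64> -> list<int64>, writer required)
  signature <- signature (bytes -> bytes, writer required)
  id <- id (int64 -> int64, writer optional)
  score <- score (float64 -> float64, writer optional)
  notes <- notes (string -> string, writer optional)
  zip <- zip (int32 -> int32, writer optional)
  leftover writer field: height
  breaking: (height, R2)
  => forward verdict for Invoice: BREAKING, 1 violation(s)
decode walk for Invoice under reader schema v2:
  kind := "PUSH"
  extras := []
  signature := 0xFF
  id := null (missing; optional => null)
  score := 0.25
  height := 1.5 (missing; default applied)
  notes := "kappa"
  zip := -2
  => decoded: {"kind": "PUSH", "extras": [], "signature": 0xFF, "id": null, "score": 0.25, "height": 1.5, "notes": "kappa", "zip": -2}
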